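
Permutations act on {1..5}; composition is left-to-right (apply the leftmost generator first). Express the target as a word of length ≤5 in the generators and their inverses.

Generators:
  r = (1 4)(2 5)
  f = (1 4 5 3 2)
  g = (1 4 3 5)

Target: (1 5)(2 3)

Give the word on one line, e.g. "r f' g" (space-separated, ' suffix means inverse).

  after g: (1 4 3 5)
  after r': (2 5 4 3)
  after g': (1 5)(2 3)

g r' g'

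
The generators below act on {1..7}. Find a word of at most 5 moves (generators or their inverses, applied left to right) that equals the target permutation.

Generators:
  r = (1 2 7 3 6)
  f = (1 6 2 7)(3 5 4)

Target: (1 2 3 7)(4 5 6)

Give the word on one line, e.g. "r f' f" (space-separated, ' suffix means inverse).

  after r': (1 6 3 7 2)
  after f': (2 7 6 4 5 3)
  after r: (1 2 3 7)(4 5 6)

r' f' r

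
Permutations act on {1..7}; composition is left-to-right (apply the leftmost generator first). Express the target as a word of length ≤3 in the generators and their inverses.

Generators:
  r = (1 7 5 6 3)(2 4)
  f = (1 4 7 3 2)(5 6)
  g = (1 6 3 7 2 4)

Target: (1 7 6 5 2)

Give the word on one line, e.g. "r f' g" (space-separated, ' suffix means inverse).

  after r': (1 3 6 5 7)(2 4)
  after g: (1 7 6 5 2)

r' g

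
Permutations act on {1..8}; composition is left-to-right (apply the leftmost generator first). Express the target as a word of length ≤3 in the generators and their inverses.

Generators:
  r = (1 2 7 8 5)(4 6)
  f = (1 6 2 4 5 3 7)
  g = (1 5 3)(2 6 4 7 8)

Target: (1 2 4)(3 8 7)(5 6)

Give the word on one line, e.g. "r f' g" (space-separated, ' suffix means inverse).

f' r'

  after f': (1 7 3 5 4 2 6)
  after r': (1 2 4)(3 8 7)(5 6)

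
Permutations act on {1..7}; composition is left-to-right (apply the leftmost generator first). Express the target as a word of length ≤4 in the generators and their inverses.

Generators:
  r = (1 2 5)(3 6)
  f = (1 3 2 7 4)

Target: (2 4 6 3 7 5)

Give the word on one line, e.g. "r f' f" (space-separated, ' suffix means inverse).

f f r'

  after f: (1 3 2 7 4)
  after f: (1 2 4 3 7)
  after r': (2 4 6 3 7 5)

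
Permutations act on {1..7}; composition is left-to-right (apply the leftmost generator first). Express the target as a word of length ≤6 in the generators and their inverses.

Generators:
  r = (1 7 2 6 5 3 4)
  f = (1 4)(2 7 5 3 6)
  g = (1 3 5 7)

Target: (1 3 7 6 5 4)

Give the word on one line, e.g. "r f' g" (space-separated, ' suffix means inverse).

  after g: (1 3 5 7)
  after r': (1 5)(2 7 4 3 6)
  after g': (1 3 6 2 5 7 4)
  after r': (1 5)(2 6 7 3)
  after f: (1 3 7 6 5 4)

g r' g' r' f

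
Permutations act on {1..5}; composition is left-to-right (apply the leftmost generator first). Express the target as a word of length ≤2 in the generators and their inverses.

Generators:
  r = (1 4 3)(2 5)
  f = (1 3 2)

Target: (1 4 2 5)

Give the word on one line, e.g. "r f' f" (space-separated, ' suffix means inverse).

r f

  after r: (1 4 3)(2 5)
  after f: (1 4 2 5)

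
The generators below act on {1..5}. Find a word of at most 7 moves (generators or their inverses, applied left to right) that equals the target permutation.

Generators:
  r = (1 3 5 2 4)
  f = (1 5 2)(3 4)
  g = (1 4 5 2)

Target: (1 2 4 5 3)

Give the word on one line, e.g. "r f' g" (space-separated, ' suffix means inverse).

  after f: (1 5 2)(3 4)
  after r': (1 3 2 4)
  after f': (1 4 2 3 5)
  after g: (1 5 4)(2 3)
  after f: (1 2 4 5 3)

f r' f' g f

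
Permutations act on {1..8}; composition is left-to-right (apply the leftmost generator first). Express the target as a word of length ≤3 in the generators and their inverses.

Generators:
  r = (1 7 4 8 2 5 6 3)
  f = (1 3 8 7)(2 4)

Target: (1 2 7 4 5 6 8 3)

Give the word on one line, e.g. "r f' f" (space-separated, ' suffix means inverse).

f' r f

  after f': (1 7 8 3)(2 4)
  after r: (1 4 5 6 3 7 2 8)
  after f: (1 2 7 4 5 6 8 3)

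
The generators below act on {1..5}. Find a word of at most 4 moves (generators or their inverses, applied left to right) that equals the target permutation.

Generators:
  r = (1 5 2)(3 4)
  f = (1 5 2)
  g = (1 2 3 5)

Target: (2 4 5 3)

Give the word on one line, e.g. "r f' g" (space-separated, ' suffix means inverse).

g r' g

  after g: (1 2 3 5)
  after r': (1 5 2 4 3)
  after g: (2 4 5 3)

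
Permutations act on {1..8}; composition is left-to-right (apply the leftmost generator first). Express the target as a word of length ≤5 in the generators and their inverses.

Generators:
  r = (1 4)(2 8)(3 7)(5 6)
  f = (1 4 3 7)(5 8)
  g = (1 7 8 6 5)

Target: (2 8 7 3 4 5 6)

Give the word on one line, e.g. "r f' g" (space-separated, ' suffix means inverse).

r f r g'

  after r: (1 4)(2 8)(3 7)(5 6)
  after f: (1 3)(2 5 6 8)
  after r: (1 7 3 4)(2 6)
  after g': (2 8 7 3 4 5 6)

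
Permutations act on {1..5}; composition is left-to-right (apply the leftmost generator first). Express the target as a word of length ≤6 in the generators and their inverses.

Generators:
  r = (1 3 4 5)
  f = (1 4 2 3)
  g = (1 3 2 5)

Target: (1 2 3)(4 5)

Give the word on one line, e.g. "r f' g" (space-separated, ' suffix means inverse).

  after r': (1 5 4 3)
  after f': (1 5)(2 4)
  after r': (1 4 2 3)
  after r': (1 3 5 4 2)
  after g: (1 2 3)(4 5)

r' f' r' r' g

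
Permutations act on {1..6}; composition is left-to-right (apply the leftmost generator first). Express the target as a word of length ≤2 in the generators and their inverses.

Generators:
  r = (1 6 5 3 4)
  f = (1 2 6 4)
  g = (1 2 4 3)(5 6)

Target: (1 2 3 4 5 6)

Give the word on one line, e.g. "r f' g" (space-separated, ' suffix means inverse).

  after f': (1 4 6 2)
  after g': (1 2 3 4 5 6)

f' g'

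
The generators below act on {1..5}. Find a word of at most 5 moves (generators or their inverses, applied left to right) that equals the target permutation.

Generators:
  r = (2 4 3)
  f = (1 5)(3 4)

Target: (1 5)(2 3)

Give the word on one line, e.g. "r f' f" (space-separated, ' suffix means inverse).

  after f': (1 5)(3 4)
  after r: (1 5)(2 4)
  after f: (2 3 4)
  after r': (2 4 3)
  after f: (1 5)(2 3)

f' r f r' f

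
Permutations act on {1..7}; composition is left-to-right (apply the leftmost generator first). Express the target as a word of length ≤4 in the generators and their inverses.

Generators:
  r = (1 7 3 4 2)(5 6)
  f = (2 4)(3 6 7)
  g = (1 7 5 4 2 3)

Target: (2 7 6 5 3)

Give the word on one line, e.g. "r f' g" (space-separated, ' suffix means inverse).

g r'

  after g: (1 7 5 4 2 3)
  after r': (2 7 6 5 3)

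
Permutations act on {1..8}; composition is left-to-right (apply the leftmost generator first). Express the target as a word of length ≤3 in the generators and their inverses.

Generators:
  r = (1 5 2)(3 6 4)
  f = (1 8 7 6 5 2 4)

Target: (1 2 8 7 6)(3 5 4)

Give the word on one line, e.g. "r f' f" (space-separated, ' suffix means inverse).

  after r: (1 5 2)(3 6 4)
  after f: (1 2 8 7 6)(3 5 4)

r f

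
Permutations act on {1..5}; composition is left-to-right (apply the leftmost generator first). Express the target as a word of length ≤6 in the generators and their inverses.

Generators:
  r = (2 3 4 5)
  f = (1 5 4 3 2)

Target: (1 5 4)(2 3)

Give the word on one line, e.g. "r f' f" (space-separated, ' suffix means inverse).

  after f: (1 5 4 3 2)
  after r': (1 4 2)(3 5)
  after f: (1 3 4)(2 5)
  after r': (1 2 4)
  after r': (1 5 4)(2 3)

f r' f r' r'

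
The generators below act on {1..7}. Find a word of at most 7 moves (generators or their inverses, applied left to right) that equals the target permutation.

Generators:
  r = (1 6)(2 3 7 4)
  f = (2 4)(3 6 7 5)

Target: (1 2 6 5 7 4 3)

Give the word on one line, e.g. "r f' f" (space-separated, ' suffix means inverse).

r f' r' f f

  after r: (1 6)(2 3 7 4)
  after f': (1 3 6)(2 5 7)
  after r': (1 2 5 3)(4 7)
  after f: (1 4 5 6 7 2 3)
  after f: (1 2 6 5 7 4 3)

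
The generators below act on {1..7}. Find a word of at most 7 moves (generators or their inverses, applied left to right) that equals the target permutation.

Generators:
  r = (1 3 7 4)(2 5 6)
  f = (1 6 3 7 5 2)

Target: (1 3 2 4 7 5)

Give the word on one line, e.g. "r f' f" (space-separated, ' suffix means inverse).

  after f': (1 2 5 7 3 6)
  after r: (1 5 4)(2 6 3)
  after f: (1 2 3)(4 6 7 5)
  after f: (2 7)(3 6 5 4)
  after r: (1 3 2 4 7 5)

f' r f f r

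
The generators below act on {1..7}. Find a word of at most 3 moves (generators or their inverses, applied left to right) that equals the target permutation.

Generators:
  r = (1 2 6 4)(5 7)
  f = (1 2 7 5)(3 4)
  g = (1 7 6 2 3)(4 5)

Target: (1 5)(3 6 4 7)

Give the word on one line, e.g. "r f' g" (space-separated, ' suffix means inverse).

g' f g

  after g': (1 3 2 6 7)(4 5)
  after f: (1 4)(2 6 5 3 7)
  after g: (1 5)(3 6 4 7)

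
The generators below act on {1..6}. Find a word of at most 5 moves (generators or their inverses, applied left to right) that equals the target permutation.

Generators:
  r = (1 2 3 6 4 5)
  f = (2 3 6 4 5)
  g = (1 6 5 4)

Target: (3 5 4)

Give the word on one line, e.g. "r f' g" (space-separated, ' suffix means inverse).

  after r: (1 2 3 6 4 5)
  after g': (1 2 3)(4 6 5)
  after f': (1 5 6 4 3)
  after g: (1 4 3 6)
  after g: (3 5 4)

r g' f' g g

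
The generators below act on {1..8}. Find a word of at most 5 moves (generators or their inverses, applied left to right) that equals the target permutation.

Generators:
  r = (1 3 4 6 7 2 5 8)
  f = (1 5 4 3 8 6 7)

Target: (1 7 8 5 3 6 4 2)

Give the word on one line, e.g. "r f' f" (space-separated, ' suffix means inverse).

r f' r' r' f'

  after r: (1 3 4 6 7 2 5 8)
  after f': (1 4 8 7 2)(3 5)
  after r': (1 3 2 8 6 4 5)
  after r': (2 5 8 4)(3 7 6)
  after f': (1 7 8 5 3 6 4 2)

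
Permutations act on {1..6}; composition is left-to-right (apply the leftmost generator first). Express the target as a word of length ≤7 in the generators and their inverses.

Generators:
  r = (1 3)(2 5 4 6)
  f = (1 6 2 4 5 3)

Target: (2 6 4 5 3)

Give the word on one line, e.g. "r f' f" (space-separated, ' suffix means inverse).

f r r f r

  after f: (1 6 2 4 5 3)
  after r: (1 2 6 5)
  after r: (1 5 3)(4 6)
  after f: (1 3 6 5)(2 4)
  after r: (2 6 4 5 3)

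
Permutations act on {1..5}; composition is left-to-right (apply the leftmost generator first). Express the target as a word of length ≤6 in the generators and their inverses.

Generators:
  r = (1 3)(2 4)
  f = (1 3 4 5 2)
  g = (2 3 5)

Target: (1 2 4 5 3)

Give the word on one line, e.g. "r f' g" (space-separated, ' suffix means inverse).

r f' g f'

  after r: (1 3)(2 4)
  after f': (2 3)(4 5)
  after g: (2 5 4)
  after f': (1 2 4 5 3)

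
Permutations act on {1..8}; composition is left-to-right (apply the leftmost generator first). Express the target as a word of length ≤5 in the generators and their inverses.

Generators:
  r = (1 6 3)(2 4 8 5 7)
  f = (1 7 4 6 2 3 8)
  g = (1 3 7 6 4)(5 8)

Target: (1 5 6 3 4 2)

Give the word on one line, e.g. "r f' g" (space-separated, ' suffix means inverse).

  after g': (1 4 6 7 3)(5 8)
  after f': (1 7 2 6)(3 8 5)
  after r': (1 5 6 3 4 2)

g' f' r'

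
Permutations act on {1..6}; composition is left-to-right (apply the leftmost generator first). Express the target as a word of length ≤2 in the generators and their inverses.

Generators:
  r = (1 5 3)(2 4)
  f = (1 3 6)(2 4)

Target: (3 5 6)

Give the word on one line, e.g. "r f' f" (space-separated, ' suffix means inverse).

  after r': (1 3 5)(2 4)
  after f': (3 5 6)

r' f'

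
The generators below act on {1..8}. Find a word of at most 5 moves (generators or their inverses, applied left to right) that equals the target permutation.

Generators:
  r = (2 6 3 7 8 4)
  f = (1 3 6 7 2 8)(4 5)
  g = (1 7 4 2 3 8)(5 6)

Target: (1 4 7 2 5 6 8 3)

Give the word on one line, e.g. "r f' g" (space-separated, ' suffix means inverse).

f r f' r' r'

  after f: (1 3 6 7 2 8)(4 5)
  after r: (1 7 6 8)(2 4 5)
  after f': (1 6 2 5 7 3)
  after r': (1 2 5 3)(4 8 7 6)
  after r': (1 4 7 2 5 6 8 3)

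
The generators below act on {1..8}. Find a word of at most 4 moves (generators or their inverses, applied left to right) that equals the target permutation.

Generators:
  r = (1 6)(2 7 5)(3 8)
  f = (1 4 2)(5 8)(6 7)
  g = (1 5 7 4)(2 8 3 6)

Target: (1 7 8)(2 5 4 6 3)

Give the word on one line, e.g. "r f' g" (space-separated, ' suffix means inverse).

g' f r' r'

  after g': (1 4 7 5)(2 6 3 8)
  after f: (1 2 7 8)(3 5 4 6)
  after r': (1 5 4)(3 7)(6 8)
  after r': (1 7 8)(2 5 4 6 3)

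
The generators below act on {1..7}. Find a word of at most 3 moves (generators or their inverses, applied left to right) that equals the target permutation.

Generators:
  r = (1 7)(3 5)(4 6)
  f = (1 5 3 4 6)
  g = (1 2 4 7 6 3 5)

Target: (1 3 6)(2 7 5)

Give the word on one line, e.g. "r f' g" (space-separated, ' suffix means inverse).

  after g: (1 2 4 7 6 3 5)
  after g: (1 4 6 5 2 7 3)
  after f': (1 3 6)(2 7 5)

g g f'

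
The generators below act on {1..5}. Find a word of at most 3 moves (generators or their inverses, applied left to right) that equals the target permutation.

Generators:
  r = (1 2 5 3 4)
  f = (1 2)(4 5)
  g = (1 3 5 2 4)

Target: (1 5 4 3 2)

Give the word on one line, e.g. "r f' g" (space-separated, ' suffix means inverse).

g g

  after g: (1 3 5 2 4)
  after g: (1 5 4 3 2)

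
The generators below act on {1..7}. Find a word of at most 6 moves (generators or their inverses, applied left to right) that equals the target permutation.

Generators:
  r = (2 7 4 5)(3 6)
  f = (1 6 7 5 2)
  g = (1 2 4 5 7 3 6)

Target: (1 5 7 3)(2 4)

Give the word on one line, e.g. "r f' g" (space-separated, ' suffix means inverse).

g' f' f' r'

  after g': (1 6 3 7 5 4 2)
  after f': (3 6)(4 5)
  after f': (1 2 5 4 7 6 3)
  after r': (1 5 7 3)(2 4)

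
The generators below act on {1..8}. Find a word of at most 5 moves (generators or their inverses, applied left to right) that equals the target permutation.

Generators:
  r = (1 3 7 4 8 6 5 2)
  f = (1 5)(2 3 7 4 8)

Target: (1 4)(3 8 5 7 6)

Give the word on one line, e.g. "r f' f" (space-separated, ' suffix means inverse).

r f r

  after r: (1 3 7 4 8 6 5 2)
  after f: (1 7 8 6)(2 5 3 4)
  after r: (1 4)(3 8 5 7 6)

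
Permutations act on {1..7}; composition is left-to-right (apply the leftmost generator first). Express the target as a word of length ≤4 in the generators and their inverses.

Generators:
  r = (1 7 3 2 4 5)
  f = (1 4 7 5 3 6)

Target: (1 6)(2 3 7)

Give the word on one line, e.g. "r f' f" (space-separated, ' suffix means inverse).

r r f

  after r: (1 7 3 2 4 5)
  after r: (1 3 4)(2 5 7)
  after f: (1 6)(2 3 7)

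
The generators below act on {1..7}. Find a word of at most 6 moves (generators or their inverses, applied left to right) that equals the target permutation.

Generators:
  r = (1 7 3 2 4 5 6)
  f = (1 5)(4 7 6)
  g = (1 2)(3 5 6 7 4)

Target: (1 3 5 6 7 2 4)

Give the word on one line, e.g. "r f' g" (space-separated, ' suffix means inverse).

  after g': (1 2)(3 4 7 6 5)
  after f': (1 2 5 3 6)
  after f': (1 2)(3 7 4 6 5)
  after r': (1 3)(2 6 4 5 7)
  after f: (1 3 5 6 7 2 4)

g' f' f' r' f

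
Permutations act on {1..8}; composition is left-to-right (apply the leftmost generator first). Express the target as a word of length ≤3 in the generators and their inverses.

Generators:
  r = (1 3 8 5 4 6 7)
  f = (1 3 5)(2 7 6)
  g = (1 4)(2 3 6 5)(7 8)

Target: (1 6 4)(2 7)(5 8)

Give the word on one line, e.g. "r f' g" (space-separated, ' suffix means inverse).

r' f' f'

  after r': (1 7 6 4 5 8 3)
  after f': (1 2 6 4 3 5 8)
  after f': (1 6 4)(2 7)(5 8)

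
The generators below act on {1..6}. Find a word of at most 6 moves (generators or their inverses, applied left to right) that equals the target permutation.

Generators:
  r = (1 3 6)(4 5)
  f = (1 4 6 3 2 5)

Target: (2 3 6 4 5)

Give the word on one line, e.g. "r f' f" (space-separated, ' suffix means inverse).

  after r': (1 6 3)(4 5)
  after f': (1 4 2 3 5)
  after r: (1 5 3 4 2 6)
  after f: (2 3 6 4 5)

r' f' r f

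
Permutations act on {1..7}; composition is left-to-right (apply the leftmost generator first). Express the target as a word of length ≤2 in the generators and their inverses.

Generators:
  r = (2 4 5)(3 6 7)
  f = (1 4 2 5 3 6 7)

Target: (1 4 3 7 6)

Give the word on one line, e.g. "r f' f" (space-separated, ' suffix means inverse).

r f

  after r: (2 4 5)(3 6 7)
  after f: (1 4 3 7 6)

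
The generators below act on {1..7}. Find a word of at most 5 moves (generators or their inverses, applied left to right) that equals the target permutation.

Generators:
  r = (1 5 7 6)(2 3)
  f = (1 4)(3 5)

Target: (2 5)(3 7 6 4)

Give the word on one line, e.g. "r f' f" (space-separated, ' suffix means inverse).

  after f': (1 4)(3 5)
  after r: (1 4 5 2 3 7 6)
  after f: (2 5)(3 7 6 4)

f' r f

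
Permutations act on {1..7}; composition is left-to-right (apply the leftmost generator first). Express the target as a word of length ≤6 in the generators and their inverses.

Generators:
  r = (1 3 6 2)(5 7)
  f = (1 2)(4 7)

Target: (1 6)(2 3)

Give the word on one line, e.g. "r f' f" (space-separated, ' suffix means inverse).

  after r': (1 2 6 3)(5 7)
  after r': (1 6)(2 3)
  after f: (1 6 2 3)(4 7)
  after f: (1 6)(2 3)

r' r' f f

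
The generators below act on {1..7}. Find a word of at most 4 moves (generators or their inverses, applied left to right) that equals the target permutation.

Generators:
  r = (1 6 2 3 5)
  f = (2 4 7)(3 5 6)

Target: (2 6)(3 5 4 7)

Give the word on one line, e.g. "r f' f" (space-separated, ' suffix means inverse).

  after r': (1 5 3 2 6)
  after r': (1 3 6 5 2)
  after f: (1 5 4 7 2)
  after r: (2 6)(3 5 4 7)

r' r' f r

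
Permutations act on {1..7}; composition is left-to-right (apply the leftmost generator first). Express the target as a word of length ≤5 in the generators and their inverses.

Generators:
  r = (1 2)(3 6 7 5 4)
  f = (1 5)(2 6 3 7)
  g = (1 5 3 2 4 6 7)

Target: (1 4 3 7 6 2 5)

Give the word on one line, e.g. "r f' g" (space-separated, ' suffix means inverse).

f' r' r' r' r'

  after f': (1 5)(2 7 3 6)
  after r': (1 7 4 5 2 6)
  after r': (1 6 2 3 4 7 5)
  after r': (1 3 5 2 4 6)
  after r': (1 4 3 7 6 2 5)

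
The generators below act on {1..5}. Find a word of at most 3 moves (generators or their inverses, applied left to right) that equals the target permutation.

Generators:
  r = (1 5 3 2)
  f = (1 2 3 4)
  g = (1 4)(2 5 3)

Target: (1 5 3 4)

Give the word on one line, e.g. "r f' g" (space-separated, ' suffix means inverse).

  after f: (1 2 3 4)
  after g': (1 3)(2 5)
  after g': (1 5 3 4)

f g' g'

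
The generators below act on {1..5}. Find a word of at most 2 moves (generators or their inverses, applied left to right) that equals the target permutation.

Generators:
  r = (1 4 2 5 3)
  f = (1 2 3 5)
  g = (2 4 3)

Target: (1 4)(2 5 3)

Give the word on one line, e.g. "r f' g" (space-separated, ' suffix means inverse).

  after f: (1 2 3 5)
  after r': (1 4)(2 5 3)

f r'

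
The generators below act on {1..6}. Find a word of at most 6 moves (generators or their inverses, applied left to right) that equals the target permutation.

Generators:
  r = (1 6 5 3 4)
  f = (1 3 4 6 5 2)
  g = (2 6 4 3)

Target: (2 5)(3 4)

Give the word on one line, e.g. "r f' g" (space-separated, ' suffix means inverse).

  after g': (2 3 4 6)
  after r: (1 6 2 4 5 3)
  after g': (1 2 6 3)(4 5)
  after f: (2 5 6 4)
  after g': (2 5)(3 4)

g' r g' f g'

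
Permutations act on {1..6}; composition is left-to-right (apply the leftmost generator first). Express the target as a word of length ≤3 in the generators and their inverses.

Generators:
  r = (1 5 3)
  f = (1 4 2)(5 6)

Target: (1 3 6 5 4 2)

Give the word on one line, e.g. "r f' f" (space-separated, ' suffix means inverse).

r' f

  after r': (1 3 5)
  after f: (1 3 6 5 4 2)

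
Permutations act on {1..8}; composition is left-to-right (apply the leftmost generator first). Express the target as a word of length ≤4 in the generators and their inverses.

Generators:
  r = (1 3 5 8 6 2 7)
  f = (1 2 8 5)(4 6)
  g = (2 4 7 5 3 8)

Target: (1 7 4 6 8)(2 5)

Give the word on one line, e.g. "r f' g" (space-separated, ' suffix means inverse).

g' r'

  after g': (2 8 3 5 7 4)
  after r': (1 7 4 6 8)(2 5)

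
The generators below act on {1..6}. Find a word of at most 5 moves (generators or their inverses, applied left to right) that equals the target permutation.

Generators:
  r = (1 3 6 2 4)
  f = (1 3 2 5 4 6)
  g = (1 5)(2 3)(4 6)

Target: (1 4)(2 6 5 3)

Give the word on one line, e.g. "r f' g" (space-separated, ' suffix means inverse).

f' r' f r

  after f': (1 6 4 5 2 3)
  after r': (1 3 4 5 6 2)
  after f: (1 2 3 6 5)
  after r: (1 4)(2 6 5 3)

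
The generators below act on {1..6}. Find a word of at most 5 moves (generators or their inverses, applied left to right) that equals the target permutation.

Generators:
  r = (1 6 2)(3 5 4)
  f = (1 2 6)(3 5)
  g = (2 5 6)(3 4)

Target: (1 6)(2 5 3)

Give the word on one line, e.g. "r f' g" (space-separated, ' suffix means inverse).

f g g

  after f: (1 2 6)(3 5)
  after g: (1 5 4 3 6)
  after g: (1 6)(2 5 3)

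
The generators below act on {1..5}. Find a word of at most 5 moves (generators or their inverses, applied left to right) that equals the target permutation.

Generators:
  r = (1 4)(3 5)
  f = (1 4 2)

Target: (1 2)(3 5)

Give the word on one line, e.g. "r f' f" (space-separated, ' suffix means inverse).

f' f' r' f'

  after f': (1 2 4)
  after f': (1 4 2)
  after r': (2 4)(3 5)
  after f': (1 2)(3 5)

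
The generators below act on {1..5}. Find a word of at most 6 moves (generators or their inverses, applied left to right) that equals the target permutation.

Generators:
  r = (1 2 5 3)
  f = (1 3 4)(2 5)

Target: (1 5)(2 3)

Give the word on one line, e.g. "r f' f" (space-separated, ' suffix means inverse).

  after f': (1 4 3)(2 5)
  after r: (1 4)(2 3)
  after f': (1 3 5 2)
  after r': (1 5)(2 3)

f' r f' r'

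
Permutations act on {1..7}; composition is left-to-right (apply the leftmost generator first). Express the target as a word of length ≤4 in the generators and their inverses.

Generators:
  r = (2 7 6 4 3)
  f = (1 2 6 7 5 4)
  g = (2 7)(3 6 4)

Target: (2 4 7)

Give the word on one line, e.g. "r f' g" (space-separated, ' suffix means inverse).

g r g

  after g: (2 7)(3 6 4)
  after r: (2 6 3 4)
  after g: (2 4 7)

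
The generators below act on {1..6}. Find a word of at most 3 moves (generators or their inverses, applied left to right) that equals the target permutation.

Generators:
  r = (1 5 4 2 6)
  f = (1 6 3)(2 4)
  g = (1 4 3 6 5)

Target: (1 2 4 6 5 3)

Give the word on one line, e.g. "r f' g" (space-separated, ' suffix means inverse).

  after g: (1 4 3 6 5)
  after f': (1 2 4 6 5 3)

g f'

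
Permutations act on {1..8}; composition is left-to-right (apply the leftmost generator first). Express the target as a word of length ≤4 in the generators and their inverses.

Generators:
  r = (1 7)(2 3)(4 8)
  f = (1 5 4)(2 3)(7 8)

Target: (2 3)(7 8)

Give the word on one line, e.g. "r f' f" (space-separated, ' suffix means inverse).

f f f

  after f: (1 5 4)(2 3)(7 8)
  after f: (1 4 5)
  after f: (2 3)(7 8)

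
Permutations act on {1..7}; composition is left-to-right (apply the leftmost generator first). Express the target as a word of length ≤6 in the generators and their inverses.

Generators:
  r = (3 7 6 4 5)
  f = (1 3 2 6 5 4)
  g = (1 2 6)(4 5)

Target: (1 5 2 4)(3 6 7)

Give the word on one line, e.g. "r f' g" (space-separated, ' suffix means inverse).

  after g': (1 6 2)(4 5)
  after f: (1 5)(2 3)
  after r': (1 4 6 7 3 2 5)
  after g: (1 5 2 4)(3 6 7)

g' f r' g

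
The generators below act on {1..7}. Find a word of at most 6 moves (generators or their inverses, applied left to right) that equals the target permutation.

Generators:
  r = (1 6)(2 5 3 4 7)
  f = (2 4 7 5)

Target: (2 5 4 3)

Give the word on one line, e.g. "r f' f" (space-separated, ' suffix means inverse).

  after r': (1 6)(2 7 4 3 5)
  after r': (2 4 5 7 3)
  after r': (1 6)(2 3 7 5 4)
  after f: (1 6)(2 3 5 7)
  after r': (2 5 4 3)

r' r' r' f r'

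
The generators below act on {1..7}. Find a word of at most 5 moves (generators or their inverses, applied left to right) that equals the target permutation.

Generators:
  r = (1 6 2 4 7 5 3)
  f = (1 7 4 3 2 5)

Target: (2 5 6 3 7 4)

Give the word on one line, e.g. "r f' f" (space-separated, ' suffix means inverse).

  after f: (1 7 4 3 2 5)
  after r': (1 4 5 3 6)(2 7)
  after f: (1 3 6 7 5 2 4)
  after r': (1 5 6 4 3)
  after f: (2 5 6 3 7 4)

f r' f r' f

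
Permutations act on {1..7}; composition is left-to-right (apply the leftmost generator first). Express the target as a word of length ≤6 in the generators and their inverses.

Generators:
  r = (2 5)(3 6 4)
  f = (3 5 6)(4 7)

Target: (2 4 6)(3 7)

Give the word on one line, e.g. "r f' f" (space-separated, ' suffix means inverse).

f' r f' r r

  after f': (3 6 5)(4 7)
  after r: (2 5 6)(3 4 7)
  after f': (2 3 7 6)
  after r: (2 6 5)(3 7 4)
  after r: (2 4 6)(3 7)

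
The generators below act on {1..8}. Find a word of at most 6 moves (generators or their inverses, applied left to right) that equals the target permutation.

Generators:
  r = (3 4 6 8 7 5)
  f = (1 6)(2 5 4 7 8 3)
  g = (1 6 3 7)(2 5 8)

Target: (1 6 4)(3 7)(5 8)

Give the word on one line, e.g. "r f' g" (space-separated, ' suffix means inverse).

r' f' r' g' r

  after r': (3 5 7 8 6 4)
  after f': (1 6 5 4 8)(2 3)
  after r': (1 4 6 7 8)(2 5 3)
  after g': (1 4)(3 8 7 5 6)
  after r: (1 6 4)(3 7)(5 8)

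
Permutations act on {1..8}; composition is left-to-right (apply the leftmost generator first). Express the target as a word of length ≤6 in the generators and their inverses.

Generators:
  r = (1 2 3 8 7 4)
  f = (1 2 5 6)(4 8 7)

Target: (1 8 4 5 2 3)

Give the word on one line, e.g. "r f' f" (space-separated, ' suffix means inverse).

r' f r f f

  after r': (1 4 7 8 3 2)
  after f: (1 8 3 5 6)
  after r: (1 7 4)(2 3 5 6)
  after f: (1 4 2 3 6 5)(7 8)
  after f: (1 8 4 5 2 3)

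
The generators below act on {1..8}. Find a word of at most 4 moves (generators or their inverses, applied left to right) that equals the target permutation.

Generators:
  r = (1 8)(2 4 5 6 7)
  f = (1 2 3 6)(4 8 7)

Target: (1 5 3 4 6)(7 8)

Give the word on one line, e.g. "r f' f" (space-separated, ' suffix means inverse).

  after r: (1 8)(2 4 5 6 7)
  after f': (1 4 5 3 2 7)(6 8)
  after r: (1 5 3 4 6)(7 8)

r f' r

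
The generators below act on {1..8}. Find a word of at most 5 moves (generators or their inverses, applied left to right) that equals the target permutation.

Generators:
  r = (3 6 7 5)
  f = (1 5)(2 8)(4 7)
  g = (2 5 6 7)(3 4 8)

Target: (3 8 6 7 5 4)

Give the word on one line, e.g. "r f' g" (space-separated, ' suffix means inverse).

g r' g

  after g: (2 5 6 7)(3 4 8)
  after r': (2 7)(3 4 8 5)
  after g: (3 8 6 7 5 4)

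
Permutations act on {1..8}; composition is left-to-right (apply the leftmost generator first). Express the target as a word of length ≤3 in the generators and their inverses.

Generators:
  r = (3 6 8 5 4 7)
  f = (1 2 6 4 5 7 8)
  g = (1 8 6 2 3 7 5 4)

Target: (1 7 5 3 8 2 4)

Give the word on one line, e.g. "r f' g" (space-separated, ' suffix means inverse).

  after f': (1 8 7 5 4 6 2)
  after r: (1 5 7 4 8 3 6 2)
  after g': (1 7 5 3 8 2 4)

f' r g'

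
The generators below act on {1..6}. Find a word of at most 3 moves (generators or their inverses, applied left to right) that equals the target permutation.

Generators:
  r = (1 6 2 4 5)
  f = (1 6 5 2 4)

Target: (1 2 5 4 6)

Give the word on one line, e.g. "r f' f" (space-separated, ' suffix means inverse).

f r

  after f: (1 6 5 2 4)
  after r: (1 2 5 4 6)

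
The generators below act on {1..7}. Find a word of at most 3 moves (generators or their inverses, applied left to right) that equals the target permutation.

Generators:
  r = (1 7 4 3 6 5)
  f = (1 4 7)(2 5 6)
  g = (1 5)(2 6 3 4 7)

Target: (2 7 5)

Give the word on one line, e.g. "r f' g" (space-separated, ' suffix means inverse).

  after r': (1 5 6 3 4 7)
  after g': (2 7 5)

r' g'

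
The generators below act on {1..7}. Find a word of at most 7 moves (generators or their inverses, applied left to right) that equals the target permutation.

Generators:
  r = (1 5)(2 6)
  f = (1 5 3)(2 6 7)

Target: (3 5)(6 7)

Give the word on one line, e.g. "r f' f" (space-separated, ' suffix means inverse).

f' r' f r r

  after f': (1 3 5)(2 7 6)
  after r': (1 3)(2 7)
  after f: (3 5)(6 7)
  after r: (1 5 3)(2 6 7)
  after r: (3 5)(6 7)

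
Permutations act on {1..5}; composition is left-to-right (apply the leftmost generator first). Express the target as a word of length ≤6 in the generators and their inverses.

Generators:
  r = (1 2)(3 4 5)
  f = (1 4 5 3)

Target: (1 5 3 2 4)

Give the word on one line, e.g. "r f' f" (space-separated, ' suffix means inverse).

  after f': (1 3 5 4)
  after r': (1 5 3 4 2)
  after f': (1 4 2 3)
  after r: (1 5 3 2 4)

f' r' f' r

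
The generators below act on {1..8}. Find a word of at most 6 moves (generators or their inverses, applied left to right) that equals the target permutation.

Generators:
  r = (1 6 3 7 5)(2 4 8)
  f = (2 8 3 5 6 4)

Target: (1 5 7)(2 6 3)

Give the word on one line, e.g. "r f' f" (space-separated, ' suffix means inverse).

r f' r' f' r

  after r: (1 6 3 7 5)(2 4 8)
  after f': (1 5)(2 6 8 4)(3 7)
  after r': (1 7 6 4 8 2)
  after f': (1 7 5 3 8 4 2)
  after r: (1 5 7)(2 6 3)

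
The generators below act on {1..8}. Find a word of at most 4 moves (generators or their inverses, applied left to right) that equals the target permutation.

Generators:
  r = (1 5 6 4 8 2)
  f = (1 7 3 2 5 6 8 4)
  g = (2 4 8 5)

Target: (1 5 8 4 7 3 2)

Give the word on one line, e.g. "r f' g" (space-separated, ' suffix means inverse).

g' g' r' f

  after g': (2 5 8 4)
  after g': (2 8)(4 5)
  after r': (1 2 4)(5 6)
  after f: (1 5 8 4 7 3 2)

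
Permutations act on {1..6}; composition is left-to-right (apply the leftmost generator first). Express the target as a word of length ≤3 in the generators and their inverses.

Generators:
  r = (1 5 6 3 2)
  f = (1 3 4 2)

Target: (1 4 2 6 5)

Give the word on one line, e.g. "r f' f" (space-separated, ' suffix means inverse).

f f r'

  after f: (1 3 4 2)
  after f: (1 4)(2 3)
  after r': (1 4 2 6 5)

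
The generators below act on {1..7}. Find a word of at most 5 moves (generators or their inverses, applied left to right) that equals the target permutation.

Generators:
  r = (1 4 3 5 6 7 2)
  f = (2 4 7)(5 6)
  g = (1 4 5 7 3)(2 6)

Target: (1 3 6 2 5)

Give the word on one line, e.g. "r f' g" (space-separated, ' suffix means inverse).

r' f' g

  after r': (1 2 7 6 5 3 4)
  after f': (1 7 5 3 2 4)
  after g: (1 3 6 2 5)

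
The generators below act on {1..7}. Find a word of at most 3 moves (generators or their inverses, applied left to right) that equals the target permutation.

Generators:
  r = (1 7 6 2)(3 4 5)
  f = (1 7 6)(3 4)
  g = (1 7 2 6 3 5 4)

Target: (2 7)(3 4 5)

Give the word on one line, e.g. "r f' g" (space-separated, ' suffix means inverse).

f' r' f'

  after f': (1 6 7)(3 4)
  after r': (1 7 2 6)(4 5)
  after f': (2 7)(3 4 5)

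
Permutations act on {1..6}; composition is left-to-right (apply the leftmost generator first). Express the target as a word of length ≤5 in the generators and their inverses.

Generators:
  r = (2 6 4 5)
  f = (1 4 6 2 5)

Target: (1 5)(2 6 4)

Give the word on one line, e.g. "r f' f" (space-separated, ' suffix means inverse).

f' r' f r' r'

  after f': (1 5 2 6 4)
  after r': (1 4)
  after f: (1 6 2 5)
  after r': (1 2 4 6 5)
  after r': (1 5)(2 6 4)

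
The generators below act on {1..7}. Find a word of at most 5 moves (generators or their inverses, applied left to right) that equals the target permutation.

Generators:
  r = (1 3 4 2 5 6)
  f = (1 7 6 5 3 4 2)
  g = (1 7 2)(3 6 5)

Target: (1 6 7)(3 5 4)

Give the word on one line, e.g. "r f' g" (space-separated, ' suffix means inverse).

  after f': (1 2 4 3 5 6 7)
  after g': (1 7 2 4 5 3 6)
  after f: (1 6 7)(3 5 4)

f' g' f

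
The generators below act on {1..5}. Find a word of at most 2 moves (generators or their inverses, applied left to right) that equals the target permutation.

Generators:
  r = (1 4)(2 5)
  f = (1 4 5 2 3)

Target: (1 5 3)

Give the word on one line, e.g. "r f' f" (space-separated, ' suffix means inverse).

r f

  after r: (1 4)(2 5)
  after f: (1 5 3)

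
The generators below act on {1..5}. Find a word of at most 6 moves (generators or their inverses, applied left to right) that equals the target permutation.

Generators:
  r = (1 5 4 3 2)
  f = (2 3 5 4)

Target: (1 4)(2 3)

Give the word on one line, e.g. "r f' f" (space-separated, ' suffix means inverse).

r f' r f'

  after r: (1 5 4 3 2)
  after f': (1 3 4 2)
  after r: (1 2 5 4)
  after f': (1 4)(2 3)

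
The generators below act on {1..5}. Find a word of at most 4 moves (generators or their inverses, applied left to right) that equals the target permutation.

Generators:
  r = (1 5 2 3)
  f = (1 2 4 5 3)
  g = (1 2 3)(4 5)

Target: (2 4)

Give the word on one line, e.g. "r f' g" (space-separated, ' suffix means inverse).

r f' g r'

  after r: (1 5 2 3)
  after f': (1 4 2 5)
  after g: (1 5 2 4 3)
  after r': (2 4)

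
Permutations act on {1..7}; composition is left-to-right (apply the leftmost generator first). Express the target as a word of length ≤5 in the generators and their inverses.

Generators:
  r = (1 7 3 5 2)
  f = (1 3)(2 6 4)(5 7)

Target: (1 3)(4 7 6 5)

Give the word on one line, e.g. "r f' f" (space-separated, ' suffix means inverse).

  after f': (1 3)(2 4 6)(5 7)
  after r: (1 5 3 7 2 4 6)
  after f': (1 7 4 2 6 3 5)
  after r': (2 6 7 4 5)
  after f': (1 3)(4 7 6 5)

f' r f' r' f'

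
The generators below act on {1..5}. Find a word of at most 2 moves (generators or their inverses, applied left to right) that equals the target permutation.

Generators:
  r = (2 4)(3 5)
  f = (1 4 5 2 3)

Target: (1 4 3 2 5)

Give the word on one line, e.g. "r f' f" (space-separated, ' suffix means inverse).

r f

  after r: (2 4)(3 5)
  after f: (1 4 3 2 5)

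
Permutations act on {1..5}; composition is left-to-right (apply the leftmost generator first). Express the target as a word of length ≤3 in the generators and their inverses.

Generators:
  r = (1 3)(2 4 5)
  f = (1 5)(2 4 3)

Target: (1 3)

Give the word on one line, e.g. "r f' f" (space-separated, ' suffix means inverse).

  after r': (1 3)(2 5 4)
  after r': (2 4 5)
  after r': (1 3)

r' r' r'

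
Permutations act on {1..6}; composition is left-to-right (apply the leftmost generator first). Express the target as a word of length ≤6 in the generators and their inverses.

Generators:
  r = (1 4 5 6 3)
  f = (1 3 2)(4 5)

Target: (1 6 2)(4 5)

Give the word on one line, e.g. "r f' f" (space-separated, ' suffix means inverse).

f r f' f' r'

  after f: (1 3 2)(4 5)
  after r: (2 4 6 3)
  after f': (1 2 5 4 6)
  after f': (1 3)(2 4 6)
  after r': (1 6 2)(4 5)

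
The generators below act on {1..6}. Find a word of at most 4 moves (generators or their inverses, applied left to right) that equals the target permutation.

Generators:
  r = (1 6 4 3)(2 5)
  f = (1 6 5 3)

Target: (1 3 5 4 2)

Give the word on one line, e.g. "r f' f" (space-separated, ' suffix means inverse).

  after f': (1 3 5 6)
  after r': (1 4 6 3 2 5)
  after f: (1 4 5 6)(2 3)
  after r: (1 3 5 4 2)

f' r' f r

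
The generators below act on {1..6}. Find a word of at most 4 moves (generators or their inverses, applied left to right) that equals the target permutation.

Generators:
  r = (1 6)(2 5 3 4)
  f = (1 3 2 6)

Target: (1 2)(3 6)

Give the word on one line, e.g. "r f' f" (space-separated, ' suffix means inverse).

f' f'

  after f': (1 6 2 3)
  after f': (1 2)(3 6)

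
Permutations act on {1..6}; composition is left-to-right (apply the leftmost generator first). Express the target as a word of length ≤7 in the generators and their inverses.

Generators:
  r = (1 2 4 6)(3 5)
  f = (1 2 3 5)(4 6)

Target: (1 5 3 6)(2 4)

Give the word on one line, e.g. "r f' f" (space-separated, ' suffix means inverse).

  after r': (1 6 4 2)(3 5)
  after r': (1 4)(2 6)
  after r': (1 2 4 6)(3 5)
  after f: (1 3)(2 6)
  after r': (1 5 3 6)(2 4)

r' r' r' f r'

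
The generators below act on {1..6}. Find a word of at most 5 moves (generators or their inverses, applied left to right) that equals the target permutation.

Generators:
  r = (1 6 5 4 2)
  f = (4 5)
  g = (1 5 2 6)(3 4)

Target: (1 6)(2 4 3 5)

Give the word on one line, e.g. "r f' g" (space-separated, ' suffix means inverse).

  after g: (1 5 2 6)(3 4)
  after r: (1 4 3 2 5)
  after f': (1 5)(2 4 3)
  after r': (1 6)(2 5)(3 4)
  after f: (1 6)(2 4 3 5)

g r f' r' f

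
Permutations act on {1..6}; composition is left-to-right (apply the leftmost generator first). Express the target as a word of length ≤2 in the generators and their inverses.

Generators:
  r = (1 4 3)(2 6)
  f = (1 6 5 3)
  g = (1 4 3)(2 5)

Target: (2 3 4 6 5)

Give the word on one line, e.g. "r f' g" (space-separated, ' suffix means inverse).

g' f

  after g': (1 3 4)(2 5)
  after f: (2 3 4 6 5)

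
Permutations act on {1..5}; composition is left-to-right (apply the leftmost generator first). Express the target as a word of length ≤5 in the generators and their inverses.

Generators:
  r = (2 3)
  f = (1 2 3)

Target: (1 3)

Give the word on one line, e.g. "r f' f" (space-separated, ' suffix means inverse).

  after f: (1 2 3)
  after f: (1 3 2)
  after r: (1 2)
  after f: (1 3)

f f r f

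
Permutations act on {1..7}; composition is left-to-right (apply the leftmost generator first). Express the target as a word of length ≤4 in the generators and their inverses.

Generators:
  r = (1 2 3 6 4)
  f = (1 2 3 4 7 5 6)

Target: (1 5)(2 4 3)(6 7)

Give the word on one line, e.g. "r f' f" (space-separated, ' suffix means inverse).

f' f' r

  after f': (1 6 5 7 4 3 2)
  after f': (1 5 4 2 6 7 3)
  after r: (1 5)(2 4 3)(6 7)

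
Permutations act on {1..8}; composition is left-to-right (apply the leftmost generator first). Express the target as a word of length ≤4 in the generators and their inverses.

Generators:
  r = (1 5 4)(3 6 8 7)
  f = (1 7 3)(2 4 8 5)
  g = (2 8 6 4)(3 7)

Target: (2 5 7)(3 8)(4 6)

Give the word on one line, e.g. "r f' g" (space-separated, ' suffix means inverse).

r g' r' g'

  after r: (1 5 4)(3 6 8 7)
  after g': (1 5 6 2 4)(3 8)
  after r': (2 5 3 6)(7 8)
  after g': (2 5 7)(3 8)(4 6)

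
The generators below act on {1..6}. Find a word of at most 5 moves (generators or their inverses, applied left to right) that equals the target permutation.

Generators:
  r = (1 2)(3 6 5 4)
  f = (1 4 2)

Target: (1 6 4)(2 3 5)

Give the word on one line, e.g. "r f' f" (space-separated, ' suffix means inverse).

f r f f r

  after f: (1 4 2)
  after r: (1 3 6 5 4)
  after f: (1 3 6 5 2)
  after f: (1 3 6 5)(2 4)
  after r: (1 6 4)(2 3 5)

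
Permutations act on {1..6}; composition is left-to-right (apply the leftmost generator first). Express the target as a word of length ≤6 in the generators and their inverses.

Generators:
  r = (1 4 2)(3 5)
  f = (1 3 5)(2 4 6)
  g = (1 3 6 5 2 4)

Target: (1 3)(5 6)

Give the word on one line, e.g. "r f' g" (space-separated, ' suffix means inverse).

r f g' r r

  after r: (1 4 2)(3 5)
  after f: (1 6 2 3)
  after g': (1 3 4 2)(5 6)
  after r: (1 5 6 3 2 4)
  after r: (1 3)(5 6)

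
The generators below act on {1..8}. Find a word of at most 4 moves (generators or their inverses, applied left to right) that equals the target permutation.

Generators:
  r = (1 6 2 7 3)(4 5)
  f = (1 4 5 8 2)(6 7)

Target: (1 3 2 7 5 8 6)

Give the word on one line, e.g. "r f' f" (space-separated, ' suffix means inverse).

  after r: (1 6 2 7 3)(4 5)
  after r: (1 2 3 6 7)
  after f: (2 3 7 4 5 8)
  after r': (1 3 2 7 5 8 6)

r r f r'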